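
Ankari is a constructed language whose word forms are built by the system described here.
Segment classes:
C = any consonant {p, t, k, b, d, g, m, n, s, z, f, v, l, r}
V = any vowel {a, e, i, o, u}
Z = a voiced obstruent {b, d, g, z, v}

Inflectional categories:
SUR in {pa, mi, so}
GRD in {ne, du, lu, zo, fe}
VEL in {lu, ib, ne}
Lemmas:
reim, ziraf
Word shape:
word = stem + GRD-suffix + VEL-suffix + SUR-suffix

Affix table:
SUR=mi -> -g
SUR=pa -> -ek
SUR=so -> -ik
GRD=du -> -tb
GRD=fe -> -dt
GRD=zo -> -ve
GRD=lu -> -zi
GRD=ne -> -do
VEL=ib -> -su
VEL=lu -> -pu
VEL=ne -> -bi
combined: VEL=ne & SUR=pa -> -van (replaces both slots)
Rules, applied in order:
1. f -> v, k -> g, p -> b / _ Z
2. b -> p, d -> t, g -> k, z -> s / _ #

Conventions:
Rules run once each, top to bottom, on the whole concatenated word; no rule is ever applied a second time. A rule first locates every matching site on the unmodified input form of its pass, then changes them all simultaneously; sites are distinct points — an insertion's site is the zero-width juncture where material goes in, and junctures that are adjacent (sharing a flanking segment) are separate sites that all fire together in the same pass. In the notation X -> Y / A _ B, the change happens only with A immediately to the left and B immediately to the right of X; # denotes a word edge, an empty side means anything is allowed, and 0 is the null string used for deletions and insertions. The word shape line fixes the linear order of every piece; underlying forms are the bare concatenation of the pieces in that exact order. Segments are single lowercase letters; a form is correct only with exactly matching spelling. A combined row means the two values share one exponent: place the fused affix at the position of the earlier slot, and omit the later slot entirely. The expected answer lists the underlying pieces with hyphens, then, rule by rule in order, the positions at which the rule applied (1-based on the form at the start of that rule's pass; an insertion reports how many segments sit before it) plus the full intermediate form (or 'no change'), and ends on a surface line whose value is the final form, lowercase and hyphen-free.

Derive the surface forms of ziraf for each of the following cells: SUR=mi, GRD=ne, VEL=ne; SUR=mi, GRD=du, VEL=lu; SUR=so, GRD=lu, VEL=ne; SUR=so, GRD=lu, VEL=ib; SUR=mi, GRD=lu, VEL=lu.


cell SUR=mi, GRD=ne, VEL=ne:
underlying: ziraf-do-bi-g
1. f -> v, k -> g, p -> b / _ Z: fires at position(s) 5: ziravdobig
2. b -> p, d -> t, g -> k, z -> s / _ #: fires at position(s) 10: ziravdobik
surface: ziravdobik

cell SUR=mi, GRD=du, VEL=lu:
underlying: ziraf-tb-pu-g
1. f -> v, k -> g, p -> b / _ Z: no change
2. b -> p, d -> t, g -> k, z -> s / _ #: fires at position(s) 10: ziraftbpuk
surface: ziraftbpuk

cell SUR=so, GRD=lu, VEL=ne:
underlying: ziraf-zi-bi-ik
1. f -> v, k -> g, p -> b / _ Z: fires at position(s) 5: ziravzibiik
2. b -> p, d -> t, g -> k, z -> s / _ #: no change
surface: ziravzibiik

cell SUR=so, GRD=lu, VEL=ib:
underlying: ziraf-zi-su-ik
1. f -> v, k -> g, p -> b / _ Z: fires at position(s) 5: ziravzisuik
2. b -> p, d -> t, g -> k, z -> s / _ #: no change
surface: ziravzisuik

cell SUR=mi, GRD=lu, VEL=lu:
underlying: ziraf-zi-pu-g
1. f -> v, k -> g, p -> b / _ Z: fires at position(s) 5: ziravzipug
2. b -> p, d -> t, g -> k, z -> s / _ #: fires at position(s) 10: ziravzipuk
surface: ziravzipuk


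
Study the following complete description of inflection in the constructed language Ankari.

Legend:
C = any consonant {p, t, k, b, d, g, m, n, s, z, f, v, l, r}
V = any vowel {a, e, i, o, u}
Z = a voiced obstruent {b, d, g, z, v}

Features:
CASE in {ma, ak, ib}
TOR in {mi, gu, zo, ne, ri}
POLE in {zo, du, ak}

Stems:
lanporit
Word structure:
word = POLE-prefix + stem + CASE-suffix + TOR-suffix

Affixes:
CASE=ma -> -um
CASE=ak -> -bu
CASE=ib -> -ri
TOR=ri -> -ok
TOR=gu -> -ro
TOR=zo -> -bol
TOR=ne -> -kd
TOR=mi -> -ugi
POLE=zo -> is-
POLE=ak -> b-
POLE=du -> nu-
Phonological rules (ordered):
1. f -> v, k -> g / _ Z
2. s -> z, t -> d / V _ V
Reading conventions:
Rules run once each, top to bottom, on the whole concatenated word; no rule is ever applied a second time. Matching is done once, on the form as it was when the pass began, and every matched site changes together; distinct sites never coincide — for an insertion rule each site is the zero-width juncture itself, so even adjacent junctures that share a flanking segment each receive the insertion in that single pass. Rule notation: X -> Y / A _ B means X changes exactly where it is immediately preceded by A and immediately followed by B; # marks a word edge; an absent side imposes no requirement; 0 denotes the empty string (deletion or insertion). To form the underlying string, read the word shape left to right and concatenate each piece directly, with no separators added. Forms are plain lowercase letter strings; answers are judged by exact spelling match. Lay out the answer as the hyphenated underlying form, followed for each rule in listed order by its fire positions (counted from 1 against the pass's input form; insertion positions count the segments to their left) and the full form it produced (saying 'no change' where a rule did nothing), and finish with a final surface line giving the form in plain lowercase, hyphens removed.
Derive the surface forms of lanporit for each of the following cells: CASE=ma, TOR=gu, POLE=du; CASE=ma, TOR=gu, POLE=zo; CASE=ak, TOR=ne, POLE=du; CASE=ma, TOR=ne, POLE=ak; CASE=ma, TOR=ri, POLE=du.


cell CASE=ma, TOR=gu, POLE=du:
underlying: nu-lanporit-um-ro
1. f -> v, k -> g / _ Z: no change
2. s -> z, t -> d / V _ V: fires at position(s) 10: nulanporidumro
surface: nulanporidumro

cell CASE=ma, TOR=gu, POLE=zo:
underlying: is-lanporit-um-ro
1. f -> v, k -> g / _ Z: no change
2. s -> z, t -> d / V _ V: fires at position(s) 10: islanporidumro
surface: islanporidumro

cell CASE=ak, TOR=ne, POLE=du:
underlying: nu-lanporit-bu-kd
1. f -> v, k -> g / _ Z: fires at position(s) 13: nulanporitbugd
2. s -> z, t -> d / V _ V: no change
surface: nulanporitbugd

cell CASE=ma, TOR=ne, POLE=ak:
underlying: b-lanporit-um-kd
1. f -> v, k -> g / _ Z: fires at position(s) 12: blanporitumgd
2. s -> z, t -> d / V _ V: fires at position(s) 9: blanporidumgd
surface: blanporidumgd

cell CASE=ma, TOR=ri, POLE=du:
underlying: nu-lanporit-um-ok
1. f -> v, k -> g / _ Z: no change
2. s -> z, t -> d / V _ V: fires at position(s) 10: nulanporidumok
surface: nulanporidumok


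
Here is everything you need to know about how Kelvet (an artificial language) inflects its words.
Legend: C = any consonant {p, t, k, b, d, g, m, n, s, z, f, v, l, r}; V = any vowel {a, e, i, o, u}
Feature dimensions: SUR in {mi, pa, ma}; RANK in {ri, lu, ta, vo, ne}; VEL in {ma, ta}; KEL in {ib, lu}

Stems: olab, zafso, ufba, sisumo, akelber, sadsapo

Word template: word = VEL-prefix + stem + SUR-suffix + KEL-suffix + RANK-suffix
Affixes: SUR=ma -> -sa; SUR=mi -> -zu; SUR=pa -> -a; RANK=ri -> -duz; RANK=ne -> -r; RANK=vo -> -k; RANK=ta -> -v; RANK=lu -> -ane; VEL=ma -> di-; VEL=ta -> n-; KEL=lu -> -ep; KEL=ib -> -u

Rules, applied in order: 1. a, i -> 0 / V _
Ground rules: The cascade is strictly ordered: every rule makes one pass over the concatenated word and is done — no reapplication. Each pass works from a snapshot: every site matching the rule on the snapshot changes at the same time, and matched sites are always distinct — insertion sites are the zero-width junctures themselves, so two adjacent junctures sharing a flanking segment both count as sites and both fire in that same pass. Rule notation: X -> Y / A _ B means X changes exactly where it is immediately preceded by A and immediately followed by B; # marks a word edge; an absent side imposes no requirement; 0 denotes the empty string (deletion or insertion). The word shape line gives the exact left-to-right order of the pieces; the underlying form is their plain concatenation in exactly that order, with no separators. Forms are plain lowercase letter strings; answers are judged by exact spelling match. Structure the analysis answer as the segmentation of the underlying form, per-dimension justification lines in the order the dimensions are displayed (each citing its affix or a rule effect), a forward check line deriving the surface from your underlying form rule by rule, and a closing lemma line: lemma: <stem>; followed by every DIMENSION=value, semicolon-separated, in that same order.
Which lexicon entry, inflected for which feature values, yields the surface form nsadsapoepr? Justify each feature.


underlying: n-sadsapo-a-ep-r
SUR=pa - signalled by the affix -a
RANK=ne - signalled by the affix -r
VEL=ta - signalled by the affix n-
KEL=lu - signalled by the affix -ep
check: nsadsapoaepr -> nsadsapoepr
lemma: sadsapo; SUR=pa; RANK=ne; VEL=ta; KEL=lu


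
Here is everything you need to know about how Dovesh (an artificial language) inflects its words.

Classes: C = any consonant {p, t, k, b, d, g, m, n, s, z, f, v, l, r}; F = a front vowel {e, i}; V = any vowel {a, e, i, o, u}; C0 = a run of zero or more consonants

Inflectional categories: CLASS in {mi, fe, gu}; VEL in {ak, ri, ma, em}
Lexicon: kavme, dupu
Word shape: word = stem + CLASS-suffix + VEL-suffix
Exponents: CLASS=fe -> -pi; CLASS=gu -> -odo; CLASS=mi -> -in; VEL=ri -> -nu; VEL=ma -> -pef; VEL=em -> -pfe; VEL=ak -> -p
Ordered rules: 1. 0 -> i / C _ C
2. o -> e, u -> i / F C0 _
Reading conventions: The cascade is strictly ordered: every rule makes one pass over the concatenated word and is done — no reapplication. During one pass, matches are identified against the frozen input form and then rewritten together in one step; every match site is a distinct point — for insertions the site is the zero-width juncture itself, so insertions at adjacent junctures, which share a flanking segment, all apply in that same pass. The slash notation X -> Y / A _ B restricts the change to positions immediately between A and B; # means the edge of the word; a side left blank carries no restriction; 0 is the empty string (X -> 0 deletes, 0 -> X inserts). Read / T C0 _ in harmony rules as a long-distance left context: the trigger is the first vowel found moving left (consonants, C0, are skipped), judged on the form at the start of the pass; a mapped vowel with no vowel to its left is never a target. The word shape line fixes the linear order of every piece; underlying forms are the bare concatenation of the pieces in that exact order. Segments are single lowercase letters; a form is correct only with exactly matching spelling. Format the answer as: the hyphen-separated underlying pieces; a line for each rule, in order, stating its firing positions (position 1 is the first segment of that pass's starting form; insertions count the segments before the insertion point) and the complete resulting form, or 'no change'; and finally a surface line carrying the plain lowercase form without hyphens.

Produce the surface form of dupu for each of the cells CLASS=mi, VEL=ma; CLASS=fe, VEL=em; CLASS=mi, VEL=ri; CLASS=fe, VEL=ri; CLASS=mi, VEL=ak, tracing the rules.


cell CLASS=mi, VEL=ma:
underlying: dupu-in-pef
1. 0 -> i / C _ C: inserts after position(s) 6: dupuinipef
2. o -> e, u -> i / F C0 _: no change
surface: dupuinipef

cell CLASS=fe, VEL=em:
underlying: dupu-pi-pfe
1. 0 -> i / C _ C: inserts after position(s) 7: dupupipife
2. o -> e, u -> i / F C0 _: no change
surface: dupupipife

cell CLASS=mi, VEL=ri:
underlying: dupu-in-nu
1. 0 -> i / C _ C: inserts after position(s) 6: dupuininu
2. o -> e, u -> i / F C0 _: fires at position(s) 9: dupuinini
surface: dupuinini

cell CLASS=fe, VEL=ri:
underlying: dupu-pi-nu
1. 0 -> i / C _ C: no change
2. o -> e, u -> i / F C0 _: fires at position(s) 8: dupupini
surface: dupupini

cell CLASS=mi, VEL=ak:
underlying: dupu-in-p
1. 0 -> i / C _ C: inserts after position(s) 6: dupuinip
2. o -> e, u -> i / F C0 _: no change
surface: dupuinip


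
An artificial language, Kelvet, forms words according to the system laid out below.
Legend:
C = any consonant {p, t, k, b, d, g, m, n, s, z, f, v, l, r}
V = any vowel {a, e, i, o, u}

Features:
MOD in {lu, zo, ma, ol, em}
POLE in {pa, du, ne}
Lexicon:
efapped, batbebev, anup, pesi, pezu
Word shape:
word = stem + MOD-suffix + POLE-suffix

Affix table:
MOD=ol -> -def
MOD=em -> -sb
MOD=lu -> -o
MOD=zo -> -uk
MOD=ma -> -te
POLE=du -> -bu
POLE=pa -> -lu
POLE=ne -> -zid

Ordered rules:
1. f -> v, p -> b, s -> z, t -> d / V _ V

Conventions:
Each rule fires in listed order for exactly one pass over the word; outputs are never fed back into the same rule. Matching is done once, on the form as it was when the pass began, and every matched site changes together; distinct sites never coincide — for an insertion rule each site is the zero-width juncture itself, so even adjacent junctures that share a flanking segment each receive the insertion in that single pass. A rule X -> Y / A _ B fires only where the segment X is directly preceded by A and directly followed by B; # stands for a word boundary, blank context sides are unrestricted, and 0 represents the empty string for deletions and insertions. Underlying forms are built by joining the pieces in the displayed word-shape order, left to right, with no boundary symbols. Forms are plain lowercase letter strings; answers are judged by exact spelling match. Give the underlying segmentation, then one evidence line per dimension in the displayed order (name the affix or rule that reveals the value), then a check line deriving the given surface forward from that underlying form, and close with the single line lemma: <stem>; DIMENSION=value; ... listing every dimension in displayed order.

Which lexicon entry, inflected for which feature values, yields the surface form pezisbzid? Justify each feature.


underlying: pesi-sb-zid
MOD=em - signalled by the affix -sb
POLE=ne - signalled by the affix -zid
check: pesisbzid -> pezisbzid
lemma: pesi; MOD=em; POLE=ne


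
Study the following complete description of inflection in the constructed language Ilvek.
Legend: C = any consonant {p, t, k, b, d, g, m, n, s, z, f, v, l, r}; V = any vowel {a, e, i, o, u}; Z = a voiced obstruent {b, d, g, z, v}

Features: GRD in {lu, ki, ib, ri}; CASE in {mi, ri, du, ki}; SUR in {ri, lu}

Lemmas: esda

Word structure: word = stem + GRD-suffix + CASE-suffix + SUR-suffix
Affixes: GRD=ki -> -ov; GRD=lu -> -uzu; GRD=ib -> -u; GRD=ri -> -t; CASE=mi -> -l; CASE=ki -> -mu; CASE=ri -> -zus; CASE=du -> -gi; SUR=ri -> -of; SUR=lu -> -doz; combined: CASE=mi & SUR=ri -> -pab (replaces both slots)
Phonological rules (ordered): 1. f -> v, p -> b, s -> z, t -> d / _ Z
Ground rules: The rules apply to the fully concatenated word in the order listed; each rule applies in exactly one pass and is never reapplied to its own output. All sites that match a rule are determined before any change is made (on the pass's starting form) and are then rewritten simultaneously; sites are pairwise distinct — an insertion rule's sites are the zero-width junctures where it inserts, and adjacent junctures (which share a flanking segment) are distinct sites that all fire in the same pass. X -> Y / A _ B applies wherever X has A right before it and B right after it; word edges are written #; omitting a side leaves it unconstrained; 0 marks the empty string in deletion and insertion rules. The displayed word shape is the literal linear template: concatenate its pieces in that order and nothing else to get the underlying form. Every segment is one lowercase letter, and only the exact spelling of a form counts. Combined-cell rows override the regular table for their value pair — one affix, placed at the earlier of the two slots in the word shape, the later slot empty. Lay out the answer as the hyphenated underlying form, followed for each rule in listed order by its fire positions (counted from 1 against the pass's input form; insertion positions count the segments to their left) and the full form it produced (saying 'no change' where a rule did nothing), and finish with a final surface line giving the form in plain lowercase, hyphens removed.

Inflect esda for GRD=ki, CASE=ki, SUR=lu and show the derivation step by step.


underlying: esda-ov-mu-doz
1. f -> v, p -> b, s -> z, t -> d / _ Z: fires at position(s) 2: ezdaovmudoz
surface: ezdaovmudoz


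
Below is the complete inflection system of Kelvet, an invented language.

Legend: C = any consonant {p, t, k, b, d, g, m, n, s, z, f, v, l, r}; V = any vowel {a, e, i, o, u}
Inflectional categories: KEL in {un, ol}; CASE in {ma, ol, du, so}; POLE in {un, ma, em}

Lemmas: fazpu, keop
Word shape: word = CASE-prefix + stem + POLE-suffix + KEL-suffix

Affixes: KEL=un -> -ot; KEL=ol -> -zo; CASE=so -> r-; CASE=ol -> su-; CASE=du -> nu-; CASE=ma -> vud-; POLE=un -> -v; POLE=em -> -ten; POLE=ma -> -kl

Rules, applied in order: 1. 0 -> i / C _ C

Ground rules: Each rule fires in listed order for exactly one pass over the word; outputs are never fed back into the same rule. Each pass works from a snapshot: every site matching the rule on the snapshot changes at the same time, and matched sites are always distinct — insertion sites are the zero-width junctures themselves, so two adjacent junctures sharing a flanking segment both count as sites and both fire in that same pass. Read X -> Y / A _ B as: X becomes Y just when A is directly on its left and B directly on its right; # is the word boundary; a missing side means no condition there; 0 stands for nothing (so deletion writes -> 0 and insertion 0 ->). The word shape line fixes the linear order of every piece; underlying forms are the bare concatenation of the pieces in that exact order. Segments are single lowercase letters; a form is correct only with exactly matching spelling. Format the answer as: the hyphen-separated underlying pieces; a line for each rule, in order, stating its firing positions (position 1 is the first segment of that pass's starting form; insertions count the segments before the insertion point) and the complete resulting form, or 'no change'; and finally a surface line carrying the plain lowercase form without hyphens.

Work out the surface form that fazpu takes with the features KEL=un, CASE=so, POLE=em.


underlying: r-fazpu-ten-ot
1. 0 -> i / C _ C: inserts after position(s) 1, 4: rifaziputenot
surface: rifaziputenot


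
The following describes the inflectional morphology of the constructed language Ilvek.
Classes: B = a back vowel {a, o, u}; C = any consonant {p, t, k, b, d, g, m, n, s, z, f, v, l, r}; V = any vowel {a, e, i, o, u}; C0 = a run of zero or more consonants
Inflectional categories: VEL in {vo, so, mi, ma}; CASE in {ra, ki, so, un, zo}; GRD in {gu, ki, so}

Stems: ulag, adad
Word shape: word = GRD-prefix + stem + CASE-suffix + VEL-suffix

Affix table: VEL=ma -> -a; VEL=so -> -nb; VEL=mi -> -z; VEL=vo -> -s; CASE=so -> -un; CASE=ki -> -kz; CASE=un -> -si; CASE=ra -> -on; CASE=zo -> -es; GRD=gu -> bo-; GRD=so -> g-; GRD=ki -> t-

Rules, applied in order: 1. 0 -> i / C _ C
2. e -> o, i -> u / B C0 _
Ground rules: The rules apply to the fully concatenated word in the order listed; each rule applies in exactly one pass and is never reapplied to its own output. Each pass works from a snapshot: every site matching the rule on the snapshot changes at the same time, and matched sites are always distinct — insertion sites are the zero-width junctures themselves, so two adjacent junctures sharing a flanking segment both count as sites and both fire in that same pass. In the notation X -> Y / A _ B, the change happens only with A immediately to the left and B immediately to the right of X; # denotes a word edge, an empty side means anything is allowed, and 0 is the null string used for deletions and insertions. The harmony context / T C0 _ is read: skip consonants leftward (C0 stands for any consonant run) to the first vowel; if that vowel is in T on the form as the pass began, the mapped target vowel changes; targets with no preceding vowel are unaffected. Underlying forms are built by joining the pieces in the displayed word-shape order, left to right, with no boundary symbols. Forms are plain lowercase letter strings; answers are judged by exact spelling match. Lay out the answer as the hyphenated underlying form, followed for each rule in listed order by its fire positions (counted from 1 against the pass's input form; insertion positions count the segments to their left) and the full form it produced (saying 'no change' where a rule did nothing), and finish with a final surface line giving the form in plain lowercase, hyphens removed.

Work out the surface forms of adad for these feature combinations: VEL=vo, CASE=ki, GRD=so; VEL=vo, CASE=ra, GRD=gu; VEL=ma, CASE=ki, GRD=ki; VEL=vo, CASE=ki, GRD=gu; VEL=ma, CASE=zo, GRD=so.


cell VEL=vo, CASE=ki, GRD=so:
underlying: g-adad-kz-s
1. 0 -> i / C _ C: inserts after position(s) 5, 6, 7: gadadikizis
2. e -> o, i -> u / B C0 _: fires at position(s) 6: gadadukizis
surface: gadadukizis

cell VEL=vo, CASE=ra, GRD=gu:
underlying: bo-adad-on-s
1. 0 -> i / C _ C: inserts after position(s) 8: boadadonis
2. e -> o, i -> u / B C0 _: fires at position(s) 9: boadadonus
surface: boadadonus

cell VEL=ma, CASE=ki, GRD=ki:
underlying: t-adad-kz-a
1. 0 -> i / C _ C: inserts after position(s) 5, 6: tadadikiza
2. e -> o, i -> u / B C0 _: fires at position(s) 6: tadadukiza
surface: tadadukiza

cell VEL=vo, CASE=ki, GRD=gu:
underlying: bo-adad-kz-s
1. 0 -> i / C _ C: inserts after position(s) 6, 7, 8: boadadikizis
2. e -> o, i -> u / B C0 _: fires at position(s) 7: boadadukizis
surface: boadadukizis

cell VEL=ma, CASE=zo, GRD=so:
underlying: g-adad-es-a
1. 0 -> i / C _ C: no change
2. e -> o, i -> u / B C0 _: fires at position(s) 6: gadadosa
surface: gadadosa


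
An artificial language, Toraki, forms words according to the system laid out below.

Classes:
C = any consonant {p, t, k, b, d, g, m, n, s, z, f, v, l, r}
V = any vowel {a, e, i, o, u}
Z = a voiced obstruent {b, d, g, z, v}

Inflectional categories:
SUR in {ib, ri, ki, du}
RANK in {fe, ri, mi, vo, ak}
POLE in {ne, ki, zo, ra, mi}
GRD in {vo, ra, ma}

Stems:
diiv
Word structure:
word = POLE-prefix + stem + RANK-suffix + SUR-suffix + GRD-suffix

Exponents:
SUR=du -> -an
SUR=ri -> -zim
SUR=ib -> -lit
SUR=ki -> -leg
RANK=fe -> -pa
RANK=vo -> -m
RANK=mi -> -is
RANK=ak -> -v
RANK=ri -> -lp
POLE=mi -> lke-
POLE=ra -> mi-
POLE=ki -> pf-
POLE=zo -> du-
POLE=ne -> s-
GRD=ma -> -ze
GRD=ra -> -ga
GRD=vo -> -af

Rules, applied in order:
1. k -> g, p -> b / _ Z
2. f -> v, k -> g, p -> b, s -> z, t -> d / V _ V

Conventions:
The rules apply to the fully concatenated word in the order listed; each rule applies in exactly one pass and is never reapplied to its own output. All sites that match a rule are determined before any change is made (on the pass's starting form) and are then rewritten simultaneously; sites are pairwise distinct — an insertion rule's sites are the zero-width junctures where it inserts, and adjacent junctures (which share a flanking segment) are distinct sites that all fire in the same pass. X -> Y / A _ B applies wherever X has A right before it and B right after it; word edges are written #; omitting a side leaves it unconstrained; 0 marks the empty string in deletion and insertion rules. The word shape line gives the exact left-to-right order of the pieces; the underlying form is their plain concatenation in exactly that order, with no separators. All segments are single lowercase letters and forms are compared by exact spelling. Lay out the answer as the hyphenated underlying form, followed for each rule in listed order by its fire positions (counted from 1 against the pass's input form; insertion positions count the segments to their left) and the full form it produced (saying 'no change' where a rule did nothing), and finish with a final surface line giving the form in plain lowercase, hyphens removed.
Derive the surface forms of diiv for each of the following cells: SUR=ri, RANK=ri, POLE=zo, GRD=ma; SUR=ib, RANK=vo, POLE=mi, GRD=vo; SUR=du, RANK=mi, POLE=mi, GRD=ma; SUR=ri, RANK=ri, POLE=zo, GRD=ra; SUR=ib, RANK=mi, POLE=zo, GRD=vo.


cell SUR=ri, RANK=ri, POLE=zo, GRD=ma:
underlying: du-diiv-lp-zim-ze
1. k -> g, p -> b / _ Z: fires at position(s) 8: dudiivlbzimze
2. f -> v, k -> g, p -> b, s -> z, t -> d / V _ V: no change
surface: dudiivlbzimze

cell SUR=ib, RANK=vo, POLE=mi, GRD=vo:
underlying: lke-diiv-m-lit-af
1. k -> g, p -> b / _ Z: no change
2. f -> v, k -> g, p -> b, s -> z, t -> d / V _ V: fires at position(s) 11: lkediivmlidaf
surface: lkediivmlidaf

cell SUR=du, RANK=mi, POLE=mi, GRD=ma:
underlying: lke-diiv-is-an-ze
1. k -> g, p -> b / _ Z: no change
2. f -> v, k -> g, p -> b, s -> z, t -> d / V _ V: fires at position(s) 9: lkediivizanze
surface: lkediivizanze

cell SUR=ri, RANK=ri, POLE=zo, GRD=ra:
underlying: du-diiv-lp-zim-ga
1. k -> g, p -> b / _ Z: fires at position(s) 8: dudiivlbzimga
2. f -> v, k -> g, p -> b, s -> z, t -> d / V _ V: no change
surface: dudiivlbzimga

cell SUR=ib, RANK=mi, POLE=zo, GRD=vo:
underlying: du-diiv-is-lit-af
1. k -> g, p -> b / _ Z: no change
2. f -> v, k -> g, p -> b, s -> z, t -> d / V _ V: fires at position(s) 11: dudiivislidaf
surface: dudiivislidaf


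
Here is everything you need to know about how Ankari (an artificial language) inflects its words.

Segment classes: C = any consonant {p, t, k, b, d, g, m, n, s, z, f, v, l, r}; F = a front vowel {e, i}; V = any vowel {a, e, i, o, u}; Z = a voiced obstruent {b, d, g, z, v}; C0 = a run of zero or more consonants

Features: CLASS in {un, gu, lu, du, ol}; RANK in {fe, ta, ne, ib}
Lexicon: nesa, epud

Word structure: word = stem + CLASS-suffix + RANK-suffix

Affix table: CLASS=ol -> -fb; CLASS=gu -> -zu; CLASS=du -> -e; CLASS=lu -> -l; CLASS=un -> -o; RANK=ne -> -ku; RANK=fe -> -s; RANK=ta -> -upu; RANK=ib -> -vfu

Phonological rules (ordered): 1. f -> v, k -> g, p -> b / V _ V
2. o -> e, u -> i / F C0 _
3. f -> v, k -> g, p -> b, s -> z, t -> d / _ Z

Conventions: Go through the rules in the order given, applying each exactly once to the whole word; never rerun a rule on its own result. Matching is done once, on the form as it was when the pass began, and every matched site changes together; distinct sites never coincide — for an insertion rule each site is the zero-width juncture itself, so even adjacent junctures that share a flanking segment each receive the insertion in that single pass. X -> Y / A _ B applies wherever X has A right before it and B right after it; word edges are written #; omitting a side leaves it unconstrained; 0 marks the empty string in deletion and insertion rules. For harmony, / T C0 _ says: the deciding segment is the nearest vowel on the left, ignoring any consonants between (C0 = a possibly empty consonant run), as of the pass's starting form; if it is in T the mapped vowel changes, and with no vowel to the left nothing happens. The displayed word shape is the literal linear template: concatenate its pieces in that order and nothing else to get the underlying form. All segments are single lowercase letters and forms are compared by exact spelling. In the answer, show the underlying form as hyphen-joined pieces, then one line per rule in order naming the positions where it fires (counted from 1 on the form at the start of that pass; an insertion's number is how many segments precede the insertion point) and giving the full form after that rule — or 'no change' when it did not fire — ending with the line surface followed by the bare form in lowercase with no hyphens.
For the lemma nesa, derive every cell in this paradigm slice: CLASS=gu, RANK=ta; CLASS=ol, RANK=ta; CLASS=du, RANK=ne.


cell CLASS=gu, RANK=ta:
underlying: nesa-zu-upu
1. f -> v, k -> g, p -> b / V _ V: fires at position(s) 8: nesazuubu
2. o -> e, u -> i / F C0 _: no change
3. f -> v, k -> g, p -> b, s -> z, t -> d / _ Z: no change
surface: nesazuubu

cell CLASS=ol, RANK=ta:
underlying: nesa-fb-upu
1. f -> v, k -> g, p -> b / V _ V: fires at position(s) 8: nesafbubu
2. o -> e, u -> i / F C0 _: no change
3. f -> v, k -> g, p -> b, s -> z, t -> d / _ Z: fires at position(s) 5: nesavbubu
surface: nesavbubu

cell CLASS=du, RANK=ne:
underlying: nesa-e-ku
1. f -> v, k -> g, p -> b / V _ V: fires at position(s) 6: nesaegu
2. o -> e, u -> i / F C0 _: fires at position(s) 7: nesaegi
3. f -> v, k -> g, p -> b, s -> z, t -> d / _ Z: no change
surface: nesaegi


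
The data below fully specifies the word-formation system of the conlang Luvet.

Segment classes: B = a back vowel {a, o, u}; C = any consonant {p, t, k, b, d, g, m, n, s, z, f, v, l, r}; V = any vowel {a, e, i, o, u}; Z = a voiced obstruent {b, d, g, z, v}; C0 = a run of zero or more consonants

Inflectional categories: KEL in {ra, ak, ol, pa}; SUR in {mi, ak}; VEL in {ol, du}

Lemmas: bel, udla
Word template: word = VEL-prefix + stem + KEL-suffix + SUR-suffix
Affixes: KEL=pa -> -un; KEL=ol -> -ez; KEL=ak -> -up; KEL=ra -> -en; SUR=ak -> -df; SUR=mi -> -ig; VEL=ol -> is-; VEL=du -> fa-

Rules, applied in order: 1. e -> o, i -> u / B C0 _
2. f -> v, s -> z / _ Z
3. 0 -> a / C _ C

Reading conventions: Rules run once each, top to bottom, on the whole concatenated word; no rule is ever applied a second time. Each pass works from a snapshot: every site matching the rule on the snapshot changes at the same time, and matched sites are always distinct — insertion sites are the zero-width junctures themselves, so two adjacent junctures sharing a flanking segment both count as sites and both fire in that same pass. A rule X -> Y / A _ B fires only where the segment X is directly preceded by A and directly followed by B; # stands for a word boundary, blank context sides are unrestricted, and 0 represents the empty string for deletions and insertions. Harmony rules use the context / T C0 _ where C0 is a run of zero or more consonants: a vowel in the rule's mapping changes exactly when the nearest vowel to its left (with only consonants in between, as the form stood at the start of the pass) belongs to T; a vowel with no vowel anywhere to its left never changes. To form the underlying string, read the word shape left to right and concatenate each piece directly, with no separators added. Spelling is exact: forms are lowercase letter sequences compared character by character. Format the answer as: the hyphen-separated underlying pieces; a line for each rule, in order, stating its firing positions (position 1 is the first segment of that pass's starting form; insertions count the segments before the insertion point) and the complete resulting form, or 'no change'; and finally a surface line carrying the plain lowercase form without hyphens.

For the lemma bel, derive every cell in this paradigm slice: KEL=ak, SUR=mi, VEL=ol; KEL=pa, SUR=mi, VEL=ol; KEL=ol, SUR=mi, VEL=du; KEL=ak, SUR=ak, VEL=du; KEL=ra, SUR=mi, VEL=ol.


cell KEL=ak, SUR=mi, VEL=ol:
underlying: is-bel-up-ig
1. e -> o, i -> u / B C0 _: fires at position(s) 8: isbelupug
2. f -> v, s -> z / _ Z: fires at position(s) 2: izbelupug
3. 0 -> a / C _ C: inserts after position(s) 2: izabelupug
surface: izabelupug

cell KEL=pa, SUR=mi, VEL=ol:
underlying: is-bel-un-ig
1. e -> o, i -> u / B C0 _: fires at position(s) 8: isbelunug
2. f -> v, s -> z / _ Z: fires at position(s) 2: izbelunug
3. 0 -> a / C _ C: inserts after position(s) 2: izabelunug
surface: izabelunug

cell KEL=ol, SUR=mi, VEL=du:
underlying: fa-bel-ez-ig
1. e -> o, i -> u / B C0 _: fires at position(s) 4: fabolezig
2. f -> v, s -> z / _ Z: no change
3. 0 -> a / C _ C: no change
surface: fabolezig

cell KEL=ak, SUR=ak, VEL=du:
underlying: fa-bel-up-df
1. e -> o, i -> u / B C0 _: fires at position(s) 4: fabolupdf
2. f -> v, s -> z / _ Z: no change
3. 0 -> a / C _ C: inserts after position(s) 7, 8: fabolupadaf
surface: fabolupadaf

cell KEL=ra, SUR=mi, VEL=ol:
underlying: is-bel-en-ig
1. e -> o, i -> u / B C0 _: no change
2. f -> v, s -> z / _ Z: fires at position(s) 2: izbelenig
3. 0 -> a / C _ C: inserts after position(s) 2: izabelenig
surface: izabelenig


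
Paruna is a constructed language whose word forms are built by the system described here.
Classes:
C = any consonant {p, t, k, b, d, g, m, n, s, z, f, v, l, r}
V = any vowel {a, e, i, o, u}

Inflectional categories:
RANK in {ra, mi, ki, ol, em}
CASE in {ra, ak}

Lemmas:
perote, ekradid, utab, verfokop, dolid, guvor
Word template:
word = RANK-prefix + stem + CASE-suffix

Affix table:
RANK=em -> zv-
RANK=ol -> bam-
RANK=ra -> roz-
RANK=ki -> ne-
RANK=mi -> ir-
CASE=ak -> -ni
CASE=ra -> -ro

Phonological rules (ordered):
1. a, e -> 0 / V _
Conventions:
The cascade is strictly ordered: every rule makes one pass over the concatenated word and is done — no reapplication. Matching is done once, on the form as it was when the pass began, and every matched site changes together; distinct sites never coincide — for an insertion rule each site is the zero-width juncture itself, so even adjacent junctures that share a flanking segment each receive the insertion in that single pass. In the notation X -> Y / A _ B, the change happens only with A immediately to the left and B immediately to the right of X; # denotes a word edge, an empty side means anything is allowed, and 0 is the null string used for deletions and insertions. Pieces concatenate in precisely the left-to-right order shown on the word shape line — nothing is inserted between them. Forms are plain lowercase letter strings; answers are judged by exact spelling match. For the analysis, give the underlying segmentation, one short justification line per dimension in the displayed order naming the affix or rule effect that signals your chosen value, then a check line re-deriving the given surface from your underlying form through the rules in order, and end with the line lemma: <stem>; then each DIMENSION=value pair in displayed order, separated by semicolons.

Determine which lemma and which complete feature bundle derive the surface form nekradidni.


underlying: ne-ekradid-ni
RANK=ki - signalled by the affix ne-
CASE=ak - signalled by the affix -ni
check: neekradidni -> nekradidni
lemma: ekradid; RANK=ki; CASE=ak


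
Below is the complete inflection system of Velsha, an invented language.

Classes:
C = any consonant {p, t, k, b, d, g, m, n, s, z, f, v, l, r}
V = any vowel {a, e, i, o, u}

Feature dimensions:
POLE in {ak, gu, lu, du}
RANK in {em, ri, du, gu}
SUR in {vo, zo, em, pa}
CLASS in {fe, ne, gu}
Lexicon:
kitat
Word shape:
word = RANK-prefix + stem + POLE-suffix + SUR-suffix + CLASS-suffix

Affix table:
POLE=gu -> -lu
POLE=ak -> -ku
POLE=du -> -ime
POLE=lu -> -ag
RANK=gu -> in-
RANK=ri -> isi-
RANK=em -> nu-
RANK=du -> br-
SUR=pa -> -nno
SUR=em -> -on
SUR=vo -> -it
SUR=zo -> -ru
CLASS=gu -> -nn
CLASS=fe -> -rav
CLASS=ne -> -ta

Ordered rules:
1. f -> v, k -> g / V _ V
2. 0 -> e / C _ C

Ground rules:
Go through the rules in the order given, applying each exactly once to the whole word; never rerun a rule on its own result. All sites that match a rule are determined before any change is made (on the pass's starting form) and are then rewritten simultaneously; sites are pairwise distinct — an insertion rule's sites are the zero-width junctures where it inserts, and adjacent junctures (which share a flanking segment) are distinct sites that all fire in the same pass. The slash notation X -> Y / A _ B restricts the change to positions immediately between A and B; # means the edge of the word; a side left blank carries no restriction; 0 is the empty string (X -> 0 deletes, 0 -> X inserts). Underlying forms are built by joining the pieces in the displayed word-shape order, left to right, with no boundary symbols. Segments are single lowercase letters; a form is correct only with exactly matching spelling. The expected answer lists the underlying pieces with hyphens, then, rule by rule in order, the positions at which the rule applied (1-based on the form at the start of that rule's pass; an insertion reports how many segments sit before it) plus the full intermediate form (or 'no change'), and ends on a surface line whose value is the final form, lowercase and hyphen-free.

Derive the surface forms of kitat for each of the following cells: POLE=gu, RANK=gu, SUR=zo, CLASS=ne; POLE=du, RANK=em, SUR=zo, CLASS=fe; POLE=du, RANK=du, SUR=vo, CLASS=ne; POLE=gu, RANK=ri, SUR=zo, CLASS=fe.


cell POLE=gu, RANK=gu, SUR=zo, CLASS=ne:
underlying: in-kitat-lu-ru-ta
1. f -> v, k -> g / V _ V: no change
2. 0 -> e / C _ C: inserts after position(s) 2, 7: inekitateluruta
surface: inekitateluruta

cell POLE=du, RANK=em, SUR=zo, CLASS=fe:
underlying: nu-kitat-ime-ru-rav
1. f -> v, k -> g / V _ V: fires at position(s) 3: nugitatimerurav
2. 0 -> e / C _ C: no change
surface: nugitatimerurav

cell POLE=du, RANK=du, SUR=vo, CLASS=ne:
underlying: br-kitat-ime-it-ta
1. f -> v, k -> g / V _ V: no change
2. 0 -> e / C _ C: inserts after position(s) 1, 2, 12: berekitatimeiteta
surface: berekitatimeiteta

cell POLE=gu, RANK=ri, SUR=zo, CLASS=fe:
underlying: isi-kitat-lu-ru-rav
1. f -> v, k -> g / V _ V: fires at position(s) 4: isigitatlururav
2. 0 -> e / C _ C: inserts after position(s) 8: isigitatelururav
surface: isigitatelururav


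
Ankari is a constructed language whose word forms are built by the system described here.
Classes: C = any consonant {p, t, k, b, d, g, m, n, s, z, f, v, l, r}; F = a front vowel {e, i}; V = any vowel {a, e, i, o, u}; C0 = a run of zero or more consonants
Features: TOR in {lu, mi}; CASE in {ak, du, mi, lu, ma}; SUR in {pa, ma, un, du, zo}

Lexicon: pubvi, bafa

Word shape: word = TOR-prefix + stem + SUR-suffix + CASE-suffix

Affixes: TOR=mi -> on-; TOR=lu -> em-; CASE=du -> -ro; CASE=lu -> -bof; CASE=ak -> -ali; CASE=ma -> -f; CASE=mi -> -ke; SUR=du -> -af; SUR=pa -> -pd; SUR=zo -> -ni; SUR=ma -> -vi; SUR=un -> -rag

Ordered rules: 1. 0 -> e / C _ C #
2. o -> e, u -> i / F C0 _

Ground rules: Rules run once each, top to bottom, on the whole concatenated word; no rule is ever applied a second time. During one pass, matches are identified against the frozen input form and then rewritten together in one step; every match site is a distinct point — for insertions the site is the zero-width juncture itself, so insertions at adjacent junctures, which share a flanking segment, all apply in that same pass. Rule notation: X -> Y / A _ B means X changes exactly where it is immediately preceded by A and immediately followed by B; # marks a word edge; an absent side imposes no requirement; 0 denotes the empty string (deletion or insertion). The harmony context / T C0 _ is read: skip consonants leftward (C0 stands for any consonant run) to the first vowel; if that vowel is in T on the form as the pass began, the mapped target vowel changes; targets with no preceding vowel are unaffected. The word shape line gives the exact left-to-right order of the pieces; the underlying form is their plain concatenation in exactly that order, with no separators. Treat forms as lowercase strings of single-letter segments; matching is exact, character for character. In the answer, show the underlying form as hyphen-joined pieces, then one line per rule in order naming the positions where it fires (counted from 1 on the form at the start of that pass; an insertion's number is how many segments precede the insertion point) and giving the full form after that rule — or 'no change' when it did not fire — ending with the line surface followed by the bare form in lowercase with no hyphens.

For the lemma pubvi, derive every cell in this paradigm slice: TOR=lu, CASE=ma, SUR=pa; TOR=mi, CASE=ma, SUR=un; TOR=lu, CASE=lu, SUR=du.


cell TOR=lu, CASE=ma, SUR=pa:
underlying: em-pubvi-pd-f
1. 0 -> e / C _ C #: inserts after position(s) 9: empubvipdef
2. o -> e, u -> i / F C0 _: fires at position(s) 4: empibvipdef
surface: empibvipdef

cell TOR=mi, CASE=ma, SUR=un:
underlying: on-pubvi-rag-f
1. 0 -> e / C _ C #: inserts after position(s) 10: onpubviragef
2. o -> e, u -> i / F C0 _: no change
surface: onpubviragef

cell TOR=lu, CASE=lu, SUR=du:
underlying: em-pubvi-af-bof
1. 0 -> e / C _ C #: no change
2. o -> e, u -> i / F C0 _: fires at position(s) 4: empibviafbof
surface: empibviafbof


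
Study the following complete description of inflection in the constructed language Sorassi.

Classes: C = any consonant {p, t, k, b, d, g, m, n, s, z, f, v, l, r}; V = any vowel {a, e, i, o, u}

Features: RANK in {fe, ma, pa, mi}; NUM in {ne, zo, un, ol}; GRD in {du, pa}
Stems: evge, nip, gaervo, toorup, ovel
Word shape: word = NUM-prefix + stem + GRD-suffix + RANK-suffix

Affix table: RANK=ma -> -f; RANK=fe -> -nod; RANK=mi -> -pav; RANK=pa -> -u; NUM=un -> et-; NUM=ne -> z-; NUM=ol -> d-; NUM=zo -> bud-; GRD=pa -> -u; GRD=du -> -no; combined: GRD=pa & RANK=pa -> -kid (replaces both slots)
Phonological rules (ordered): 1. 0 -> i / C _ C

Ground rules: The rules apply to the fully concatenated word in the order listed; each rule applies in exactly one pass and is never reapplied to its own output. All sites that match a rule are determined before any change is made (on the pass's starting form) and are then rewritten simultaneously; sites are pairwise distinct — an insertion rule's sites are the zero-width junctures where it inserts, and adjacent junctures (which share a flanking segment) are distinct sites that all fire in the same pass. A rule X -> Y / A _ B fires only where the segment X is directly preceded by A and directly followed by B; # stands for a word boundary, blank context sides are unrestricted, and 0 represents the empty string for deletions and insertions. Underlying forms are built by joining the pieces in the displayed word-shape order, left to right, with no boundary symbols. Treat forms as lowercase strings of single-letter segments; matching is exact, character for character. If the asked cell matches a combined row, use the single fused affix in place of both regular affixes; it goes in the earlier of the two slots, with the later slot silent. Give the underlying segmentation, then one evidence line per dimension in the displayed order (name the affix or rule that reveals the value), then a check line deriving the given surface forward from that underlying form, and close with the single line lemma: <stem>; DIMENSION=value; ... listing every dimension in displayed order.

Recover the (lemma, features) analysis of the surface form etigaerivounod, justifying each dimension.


underlying: et-gaervo-u-nod
RANK=fe - signalled by the affix -nod
NUM=un - signalled by the affix et-
GRD=pa - signalled by the affix -u
check: etgaervounod -> etigaerivounod
lemma: gaervo; RANK=fe; NUM=un; GRD=pa
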